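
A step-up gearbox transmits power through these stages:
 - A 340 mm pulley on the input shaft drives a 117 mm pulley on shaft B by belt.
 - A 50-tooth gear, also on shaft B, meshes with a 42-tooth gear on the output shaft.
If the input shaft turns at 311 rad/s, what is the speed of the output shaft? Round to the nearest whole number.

1076 rad/s

the input shaft → shaft B (belt, 117/340): 311 ÷ 0.34412 = 903.76 rad/s
shaft B → the output shaft (gear mesh, 42/50): 903.76 ÷ 0.84 = 1075.9 rad/s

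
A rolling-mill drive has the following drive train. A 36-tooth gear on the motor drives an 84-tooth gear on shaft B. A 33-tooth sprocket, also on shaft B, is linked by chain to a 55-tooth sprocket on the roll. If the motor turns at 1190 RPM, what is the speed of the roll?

gear mesh 84/36 = 2.3333 → 1190/2.3333 = 510 RPM
chain 55/33 = 1.6667 → 510/1.6667 = 306 RPM

306 RPM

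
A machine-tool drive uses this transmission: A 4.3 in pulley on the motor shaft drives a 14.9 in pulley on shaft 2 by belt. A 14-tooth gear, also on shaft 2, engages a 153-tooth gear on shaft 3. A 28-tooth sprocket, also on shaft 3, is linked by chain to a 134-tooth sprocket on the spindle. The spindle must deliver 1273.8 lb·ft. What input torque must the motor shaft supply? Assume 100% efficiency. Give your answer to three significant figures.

Overall ratio R = 3.4651 × 10.929 × 4.7857 = 181.23.
Input torque = output torque / R = 1273.8 / 181.23 = 7.0287 lb·ft.

7.03 lb·ft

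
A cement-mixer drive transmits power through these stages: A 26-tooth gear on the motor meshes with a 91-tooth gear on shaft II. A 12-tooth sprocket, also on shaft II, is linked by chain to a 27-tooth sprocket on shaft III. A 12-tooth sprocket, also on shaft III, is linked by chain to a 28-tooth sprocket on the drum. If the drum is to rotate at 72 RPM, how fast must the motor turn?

Overall ratio R = 3.5 × 2.25 × 2.3333 = 18.375.
Required input speed = output speed × R = 72 × 18.375 = 1323 RPM.

1323 RPM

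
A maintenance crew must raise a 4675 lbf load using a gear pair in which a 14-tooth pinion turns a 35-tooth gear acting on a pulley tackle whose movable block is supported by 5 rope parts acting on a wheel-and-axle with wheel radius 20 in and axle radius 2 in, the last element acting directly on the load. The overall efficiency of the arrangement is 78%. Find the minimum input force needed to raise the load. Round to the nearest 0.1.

47.9 lbf

Gear pair MA = 35/14 = 2.5.
Block-and-tackle MA = number of supporting rope parts = 5.
Wheel-and-axle MA = R/r = 20/2 = 10.
Combined ideal MA = 2.5 × 5 × 10 = 125.
Actual MA = 125 × 0.78 = 97.5.
Effort = load / actual MA = 4675 / 97.5 = 47.949 lbf.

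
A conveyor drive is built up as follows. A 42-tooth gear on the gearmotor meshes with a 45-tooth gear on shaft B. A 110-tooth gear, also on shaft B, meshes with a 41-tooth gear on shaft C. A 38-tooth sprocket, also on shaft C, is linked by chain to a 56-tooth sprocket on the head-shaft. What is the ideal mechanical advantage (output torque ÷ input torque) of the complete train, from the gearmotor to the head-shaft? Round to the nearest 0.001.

Each stage contributes driven/driver: gear mesh 45/42 = 1.0714, gear mesh 41/110 = 0.37273, chain 56/38 = 1.4737.
Overall: 1.0714 × 0.37273 × 1.4737 = 0.58852.

0.589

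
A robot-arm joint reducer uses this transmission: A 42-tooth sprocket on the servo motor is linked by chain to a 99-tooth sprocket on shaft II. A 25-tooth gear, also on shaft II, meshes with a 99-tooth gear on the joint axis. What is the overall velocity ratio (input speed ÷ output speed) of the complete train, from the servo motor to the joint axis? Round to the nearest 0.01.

Each stage contributes driven/driver: chain 99/42 = 2.3571, gear mesh 99/25 = 3.96.
Overall: 2.3571 × 3.96 = 9.3343.

9.33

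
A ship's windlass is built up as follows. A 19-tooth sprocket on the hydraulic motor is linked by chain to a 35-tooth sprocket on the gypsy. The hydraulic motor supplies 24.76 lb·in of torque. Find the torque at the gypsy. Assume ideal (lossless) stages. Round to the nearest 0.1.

After the chain (35/19): 24.76 × 1.8421 = 45.611 lb·in

45.6 lb·in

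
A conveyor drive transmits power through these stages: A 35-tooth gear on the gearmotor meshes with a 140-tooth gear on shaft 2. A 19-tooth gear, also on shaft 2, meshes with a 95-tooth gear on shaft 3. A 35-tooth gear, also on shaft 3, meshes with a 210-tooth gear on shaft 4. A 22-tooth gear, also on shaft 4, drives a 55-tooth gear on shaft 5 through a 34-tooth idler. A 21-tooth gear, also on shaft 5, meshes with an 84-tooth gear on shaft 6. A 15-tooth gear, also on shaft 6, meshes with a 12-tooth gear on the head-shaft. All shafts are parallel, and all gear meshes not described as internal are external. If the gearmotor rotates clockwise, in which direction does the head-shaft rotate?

the gearmotor → shaft 2: external mesh, 1 reversal → CCW.
shaft 2 → shaft 3: external mesh, 1 reversal → CW.
shaft 3 → shaft 4: external mesh, 1 reversal → CCW.
shaft 4 → shaft 5: driver → idler → driven is 2 external meshes, 2 reversals → CCW.
shaft 5 → shaft 6: external mesh, 1 reversal → CW.
shaft 6 → the head-shaft: external mesh, 1 reversal → CCW.
7 reversals in total — an odd number — so the head-shaft turns opposite to the gearmotor.

anticlockwise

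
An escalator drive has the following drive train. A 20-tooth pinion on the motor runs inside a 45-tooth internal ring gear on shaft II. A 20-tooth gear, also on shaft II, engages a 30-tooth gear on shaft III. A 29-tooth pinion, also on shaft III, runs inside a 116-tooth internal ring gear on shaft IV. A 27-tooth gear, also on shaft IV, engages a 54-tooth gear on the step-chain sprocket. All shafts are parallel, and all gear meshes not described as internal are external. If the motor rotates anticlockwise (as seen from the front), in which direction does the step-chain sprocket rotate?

the motor → shaft II: internal mesh, same direction → CCW.
shaft II → shaft III: external mesh, 1 reversal → CW.
shaft III → shaft IV: internal mesh, same direction → CW.
shaft IV → the step-chain sprocket: external mesh, 1 reversal → CCW.
2 reversals in total — an even number — so the step-chain sprocket turns the same way as the motor.

anticlockwise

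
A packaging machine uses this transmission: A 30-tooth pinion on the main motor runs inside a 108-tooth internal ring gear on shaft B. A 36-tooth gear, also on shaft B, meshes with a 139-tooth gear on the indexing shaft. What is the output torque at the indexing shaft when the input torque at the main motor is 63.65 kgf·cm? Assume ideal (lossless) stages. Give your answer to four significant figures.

884.7 kgf·cm

internal gear 108/30 = 3.6 → τ = 63.65·3.6 = 229.14 kgf·cm
gear mesh 139/36 = 3.8611 → τ = 229.14·3.8611 = 884.74 kgf·cm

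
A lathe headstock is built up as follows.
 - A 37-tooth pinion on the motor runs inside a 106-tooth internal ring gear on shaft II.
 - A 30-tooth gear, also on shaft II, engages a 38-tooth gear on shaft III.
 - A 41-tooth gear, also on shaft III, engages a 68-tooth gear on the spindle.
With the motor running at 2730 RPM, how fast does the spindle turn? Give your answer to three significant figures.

the motor → shaft II (internal gear, 106/37): 2730 ÷ 2.8649 = 952.92 RPM
shaft II → shaft III (gear mesh, 38/30): 952.92 ÷ 1.2667 = 752.31 RPM
shaft III → the spindle (gear mesh, 68/41): 752.31 ÷ 1.6585 = 453.6 RPM

454 RPM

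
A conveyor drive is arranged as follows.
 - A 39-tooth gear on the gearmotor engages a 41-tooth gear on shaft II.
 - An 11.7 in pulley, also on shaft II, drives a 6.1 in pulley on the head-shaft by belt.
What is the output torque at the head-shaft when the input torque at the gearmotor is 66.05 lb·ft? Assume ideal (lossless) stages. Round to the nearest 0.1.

Gear mesh: ratio = 41/39 = 1.0513; torque at shaft II = 66.05 × 1.0513 = 69.437 lb·ft.
Belt: ratio = 6.1/11.7 = 0.52137; torque at the head-shaft = 69.437 × 0.52137 = 36.202 lb·ft.

36.2 lb·ft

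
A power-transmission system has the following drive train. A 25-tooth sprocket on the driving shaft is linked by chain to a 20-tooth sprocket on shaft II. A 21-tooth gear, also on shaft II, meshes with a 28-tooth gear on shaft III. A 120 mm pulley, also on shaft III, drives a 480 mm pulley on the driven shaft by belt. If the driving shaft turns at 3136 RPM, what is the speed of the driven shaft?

735 RPM

the driving shaft → shaft II (chain, 20/25): 3136 ÷ 0.8 = 3920 RPM
shaft II → shaft III (gear mesh, 28/21): 3920 ÷ 1.3333 = 2940 RPM
shaft III → the driven shaft (belt, 480/120): 2940 ÷ 4 = 735 RPM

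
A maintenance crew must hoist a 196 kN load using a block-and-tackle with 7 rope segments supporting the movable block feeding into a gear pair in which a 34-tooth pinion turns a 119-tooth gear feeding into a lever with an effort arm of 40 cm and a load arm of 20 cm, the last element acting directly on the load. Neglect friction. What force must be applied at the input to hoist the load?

Block-and-tackle MA = number of supporting rope parts = 7.
Gear pair MA = 119/34 = 3.5.
Lever MA = effort arm / load arm = 40/20 = 2.
Combined ideal MA = 7 × 3.5 × 2 = 49.
Effort = load / MA = 196 / 49 = 4 kN.

4 kN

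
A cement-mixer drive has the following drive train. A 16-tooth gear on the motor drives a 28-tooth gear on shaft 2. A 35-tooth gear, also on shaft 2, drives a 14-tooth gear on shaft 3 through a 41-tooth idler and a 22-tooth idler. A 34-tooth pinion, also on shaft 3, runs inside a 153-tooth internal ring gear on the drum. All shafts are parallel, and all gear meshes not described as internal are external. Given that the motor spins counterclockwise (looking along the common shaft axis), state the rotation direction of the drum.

counterclockwise

the motor → shaft 2: external mesh, 1 reversal → CW.
shaft 2 → shaft 3: driver → idler → idler → driven is 3 external meshes, 3 reversals → CCW.
shaft 3 → the drum: internal mesh, same direction → CCW.
4 reversals in total — an even number — so the drum turns the same way as the motor.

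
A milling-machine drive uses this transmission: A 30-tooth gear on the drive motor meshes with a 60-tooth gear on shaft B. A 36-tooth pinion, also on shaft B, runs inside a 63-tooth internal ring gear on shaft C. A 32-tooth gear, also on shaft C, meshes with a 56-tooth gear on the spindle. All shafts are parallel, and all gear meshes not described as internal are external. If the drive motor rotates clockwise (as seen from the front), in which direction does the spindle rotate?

clockwise

the drive motor → shaft B: external mesh, 1 reversal → CCW.
shaft B → shaft C: internal mesh, same direction → CCW.
shaft C → the spindle: external mesh, 1 reversal → CW.
2 reversals in total — an even number — so the spindle turns the same way as the drive motor.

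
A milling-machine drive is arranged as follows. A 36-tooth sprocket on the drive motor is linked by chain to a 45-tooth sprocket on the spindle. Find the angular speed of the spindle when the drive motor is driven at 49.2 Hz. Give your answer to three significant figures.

Chain: ratio = 45/36 = 1.25, so the spindle turns at 49.2 / 1.25 = 39.36 Hz.

39.4 Hz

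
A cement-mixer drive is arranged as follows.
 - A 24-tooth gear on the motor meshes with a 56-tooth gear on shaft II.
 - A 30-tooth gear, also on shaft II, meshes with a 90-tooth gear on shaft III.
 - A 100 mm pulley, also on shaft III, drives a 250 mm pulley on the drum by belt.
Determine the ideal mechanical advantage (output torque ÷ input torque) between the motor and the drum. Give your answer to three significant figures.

Each stage contributes driven/driver: gear mesh 56/24 = 2.3333, gear mesh 90/30 = 3, belt 250/100 = 2.5.
Overall: 2.3333 × 3 × 2.5 = 17.5.

17.5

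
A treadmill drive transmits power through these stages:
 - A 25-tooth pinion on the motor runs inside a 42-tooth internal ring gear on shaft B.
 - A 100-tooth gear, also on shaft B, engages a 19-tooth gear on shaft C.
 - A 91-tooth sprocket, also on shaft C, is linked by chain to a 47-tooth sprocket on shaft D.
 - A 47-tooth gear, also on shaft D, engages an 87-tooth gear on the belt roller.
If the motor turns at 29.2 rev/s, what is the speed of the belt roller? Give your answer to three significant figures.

Internal gear: ratio = 42/25 = 1.68, so shaft B turns at 29.2 / 1.68 = 17.381 rev/s.
Gear mesh: ratio = 19/100 = 0.19, so shaft C turns at 17.381 / 0.19 = 91.479 rev/s.
Chain: ratio = 47/91 = 0.51648, so shaft D turns at 91.479 / 0.51648 = 177.12 rev/s.
Gear mesh: ratio = 87/47 = 1.8511, so the belt roller turns at 177.12 / 1.8511 = 95.685 rev/s.

95.7 rev/s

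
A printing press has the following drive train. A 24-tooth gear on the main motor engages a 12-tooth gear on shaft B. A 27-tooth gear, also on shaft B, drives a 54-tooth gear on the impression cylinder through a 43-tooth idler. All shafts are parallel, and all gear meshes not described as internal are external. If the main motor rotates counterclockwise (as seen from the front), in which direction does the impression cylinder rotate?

the main motor → shaft B: external mesh, 1 reversal → CW.
shaft B → the impression cylinder: driver → idler → driven is 2 external meshes, 2 reversals → CW.
3 reversals in total — an odd number — so the impression cylinder turns opposite to the main motor.

clockwise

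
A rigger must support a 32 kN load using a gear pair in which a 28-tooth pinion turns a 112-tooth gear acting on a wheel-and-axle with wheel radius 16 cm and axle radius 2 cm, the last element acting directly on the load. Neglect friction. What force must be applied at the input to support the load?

1 kN

Gear pair MA = 112/28 = 4.
Wheel-and-axle MA = R/r = 16/2 = 8.
Combined ideal MA = 4 × 8 = 32.
Effort = load / MA = 32 / 32 = 1 kN.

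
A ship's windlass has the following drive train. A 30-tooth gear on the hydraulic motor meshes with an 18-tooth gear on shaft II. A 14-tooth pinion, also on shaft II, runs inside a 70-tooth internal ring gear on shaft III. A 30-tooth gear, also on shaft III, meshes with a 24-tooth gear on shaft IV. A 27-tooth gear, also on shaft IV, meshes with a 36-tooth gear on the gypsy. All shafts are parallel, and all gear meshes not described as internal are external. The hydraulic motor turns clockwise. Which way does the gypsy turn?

counterclockwise

the hydraulic motor → shaft II: external mesh, 1 reversal → CCW.
shaft II → shaft III: internal mesh, same direction → CCW.
shaft III → shaft IV: external mesh, 1 reversal → CW.
shaft IV → the gypsy: external mesh, 1 reversal → CCW.
3 reversals in total — an odd number — so the gypsy turns opposite to the hydraulic motor.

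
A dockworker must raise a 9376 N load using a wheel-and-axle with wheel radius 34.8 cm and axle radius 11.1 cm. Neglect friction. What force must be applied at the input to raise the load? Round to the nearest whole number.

Wheel-and-axle MA = R/r = 34.8/11.1 = 3.1351.
Effort = load / MA = 9376 / 3.1351 = 2990.6 N.

2991 N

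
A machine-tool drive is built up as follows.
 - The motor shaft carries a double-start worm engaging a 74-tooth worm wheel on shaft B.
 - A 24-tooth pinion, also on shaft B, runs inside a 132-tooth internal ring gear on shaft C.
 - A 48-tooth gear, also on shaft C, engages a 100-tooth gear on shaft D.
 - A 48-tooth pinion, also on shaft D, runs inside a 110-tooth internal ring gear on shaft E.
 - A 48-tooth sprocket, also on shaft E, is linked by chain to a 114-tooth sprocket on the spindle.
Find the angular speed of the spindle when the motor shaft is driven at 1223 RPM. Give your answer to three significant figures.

0.530 RPM

the motor shaft → shaft B (worm, 74/2): 1223 ÷ 37 = 33.054 RPM
shaft B → shaft C (internal gear, 132/24): 33.054 ÷ 5.5 = 6.0098 RPM
shaft C → shaft D (gear mesh, 100/48): 6.0098 ÷ 2.0833 = 2.8847 RPM
shaft D → shaft E (internal gear, 110/48): 2.8847 ÷ 2.2917 = 1.2588 RPM
shaft E → the spindle (chain, 114/48): 1.2588 ÷ 2.375 = 0.53002 RPM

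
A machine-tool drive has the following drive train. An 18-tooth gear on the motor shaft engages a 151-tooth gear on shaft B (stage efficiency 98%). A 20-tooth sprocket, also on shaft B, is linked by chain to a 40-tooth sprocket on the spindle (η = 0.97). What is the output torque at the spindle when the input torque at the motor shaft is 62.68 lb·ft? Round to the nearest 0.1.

999.7 lb·ft

gear mesh 151/18 = 8.3889 → τ = 62.68·8.3889·0.98 = 515.3 lb·ft
chain 40/20 = 2 → τ = 515.3·2·0.97 = 999.68 lb·ft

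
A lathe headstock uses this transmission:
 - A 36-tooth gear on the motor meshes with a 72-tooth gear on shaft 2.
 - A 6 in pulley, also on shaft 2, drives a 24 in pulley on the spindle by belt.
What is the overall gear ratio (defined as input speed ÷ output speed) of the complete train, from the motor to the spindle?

Each stage contributes driven/driver: gear mesh 72/36 = 2, belt 24/6 = 4.
Overall: 2 × 4 = 8.

8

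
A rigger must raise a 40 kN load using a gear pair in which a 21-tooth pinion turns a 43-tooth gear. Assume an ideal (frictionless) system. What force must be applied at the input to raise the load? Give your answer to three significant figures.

19.5 kN

Gear pair MA = 43/21 = 2.0476.
Effort = load / MA = 40 / 2.0476 = 19.535 kN.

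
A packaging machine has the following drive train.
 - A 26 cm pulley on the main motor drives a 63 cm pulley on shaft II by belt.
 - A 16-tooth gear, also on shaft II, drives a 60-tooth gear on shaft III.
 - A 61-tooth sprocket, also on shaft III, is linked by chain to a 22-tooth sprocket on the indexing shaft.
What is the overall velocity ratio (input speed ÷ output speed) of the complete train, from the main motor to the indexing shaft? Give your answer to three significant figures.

3.28

Each stage contributes driven/driver: belt 63/26 = 2.4231, gear mesh 60/16 = 3.75, chain 22/61 = 0.36066.
Overall: 2.4231 × 3.75 × 0.36066 = 3.2771.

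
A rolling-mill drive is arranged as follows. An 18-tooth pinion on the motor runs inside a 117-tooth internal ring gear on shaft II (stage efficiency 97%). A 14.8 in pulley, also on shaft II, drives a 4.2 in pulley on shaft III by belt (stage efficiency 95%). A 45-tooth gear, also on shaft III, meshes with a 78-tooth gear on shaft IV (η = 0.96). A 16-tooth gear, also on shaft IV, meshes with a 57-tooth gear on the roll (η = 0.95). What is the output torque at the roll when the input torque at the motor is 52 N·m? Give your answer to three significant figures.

Internal gear: ratio = 117/18 = 6.5; torque at shaft II = 52 × 6.5 × 0.97 = 327.86 N·m.
Belt: ratio = 4.2/14.8 = 0.28378; torque at shaft III = 327.86 × 0.28378 × 0.95 = 88.389 N·m.
Gear mesh: ratio = 78/45 = 1.7333; torque at shaft IV = 88.389 × 1.7333 × 0.96 = 147.08 N·m.
Gear mesh: ratio = 57/16 = 3.5625; torque at the roll = 147.08 × 3.5625 × 0.95 = 497.77 N·m.

498 N·m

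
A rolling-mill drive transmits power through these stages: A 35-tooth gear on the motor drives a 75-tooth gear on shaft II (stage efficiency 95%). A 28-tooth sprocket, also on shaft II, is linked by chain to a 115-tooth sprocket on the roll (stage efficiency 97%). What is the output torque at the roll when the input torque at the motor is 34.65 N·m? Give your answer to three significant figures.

After the gear mesh (75/35): 34.65 × 2.1429 × 0.95 = 70.537 N·m
After the chain (115/28): 70.537 × 4.1071 × 0.97 = 281.02 N·m

281 N·m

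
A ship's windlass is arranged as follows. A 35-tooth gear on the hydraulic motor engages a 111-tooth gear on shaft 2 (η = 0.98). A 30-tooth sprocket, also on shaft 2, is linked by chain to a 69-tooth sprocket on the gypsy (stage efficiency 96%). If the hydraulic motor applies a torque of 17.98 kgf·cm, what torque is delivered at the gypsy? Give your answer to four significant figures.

123.4 kgf·cm

Gear mesh: ratio = 111/35 = 3.1714; torque at shaft 2 = 17.98 × 3.1714 × 0.98 = 55.882 kgf·cm.
Chain: ratio = 69/30 = 2.3; torque at the gypsy = 55.882 × 2.3 × 0.96 = 123.39 kgf·cm.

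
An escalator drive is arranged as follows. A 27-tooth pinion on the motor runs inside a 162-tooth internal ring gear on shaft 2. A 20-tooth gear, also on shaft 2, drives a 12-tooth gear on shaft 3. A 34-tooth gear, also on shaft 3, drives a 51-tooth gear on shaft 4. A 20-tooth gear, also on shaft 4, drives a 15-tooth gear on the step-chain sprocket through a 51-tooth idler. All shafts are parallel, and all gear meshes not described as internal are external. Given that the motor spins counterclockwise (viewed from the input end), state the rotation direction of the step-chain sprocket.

the motor → shaft 2: internal mesh, same direction → CCW.
shaft 2 → shaft 3: external mesh, 1 reversal → CW.
shaft 3 → shaft 4: external mesh, 1 reversal → CCW.
shaft 4 → the step-chain sprocket: driver → idler → driven is 2 external meshes, 2 reversals → CCW.
4 reversals in total — an even number — so the step-chain sprocket turns the same way as the motor.

counterclockwise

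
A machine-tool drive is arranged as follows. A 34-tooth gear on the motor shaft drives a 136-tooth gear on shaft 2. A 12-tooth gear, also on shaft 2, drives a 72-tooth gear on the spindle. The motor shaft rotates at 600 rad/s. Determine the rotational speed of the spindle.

Gear mesh: ratio = 136/34 = 4, so shaft 2 turns at 600 / 4 = 150 rad/s.
Gear mesh: ratio = 72/12 = 6, so the spindle turns at 150 / 6 = 25 rad/s.

25 rad/s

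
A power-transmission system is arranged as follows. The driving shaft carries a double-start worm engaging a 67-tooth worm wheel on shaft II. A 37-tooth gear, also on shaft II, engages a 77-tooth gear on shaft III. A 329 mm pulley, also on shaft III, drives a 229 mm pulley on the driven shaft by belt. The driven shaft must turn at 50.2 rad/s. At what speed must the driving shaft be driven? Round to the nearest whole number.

2436 rad/s

Overall ratio R = 33.5 × 2.0811 × 0.69605 = 48.526.
Required input speed = output speed × R = 50.2 × 48.526 = 2436 rad/s.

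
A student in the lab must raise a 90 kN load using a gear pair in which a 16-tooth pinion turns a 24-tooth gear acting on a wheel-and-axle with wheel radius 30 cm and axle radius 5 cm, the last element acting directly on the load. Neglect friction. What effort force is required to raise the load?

Gear pair MA = 24/16 = 1.5.
Wheel-and-axle MA = R/r = 30/5 = 6.
Combined ideal MA = 1.5 × 6 = 9.
Effort = load / MA = 90 / 9 = 10 kN.

10 kN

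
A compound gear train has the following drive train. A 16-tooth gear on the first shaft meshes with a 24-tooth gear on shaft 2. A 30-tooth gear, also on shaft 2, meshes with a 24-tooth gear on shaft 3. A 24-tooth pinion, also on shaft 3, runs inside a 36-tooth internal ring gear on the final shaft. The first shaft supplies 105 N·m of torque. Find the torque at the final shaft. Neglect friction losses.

gear mesh 24/16 = 1.5 → τ = 105·1.5 = 157.5 N·m
gear mesh 24/30 = 0.8 → τ = 157.5·0.8 = 126 N·m
internal gear 36/24 = 1.5 → τ = 126·1.5 = 189 N·m

189 N·m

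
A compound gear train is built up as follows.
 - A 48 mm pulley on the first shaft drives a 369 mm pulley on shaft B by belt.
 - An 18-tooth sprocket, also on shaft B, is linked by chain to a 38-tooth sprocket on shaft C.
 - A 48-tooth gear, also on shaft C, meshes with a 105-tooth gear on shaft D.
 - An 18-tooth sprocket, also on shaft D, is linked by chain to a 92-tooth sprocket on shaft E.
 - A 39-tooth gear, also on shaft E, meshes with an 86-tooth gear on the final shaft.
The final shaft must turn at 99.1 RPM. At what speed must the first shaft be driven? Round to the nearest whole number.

39652 RPM

Overall ratio R = 7.6875 × 2.1111 × 2.1875 × 5.1111 × 2.2051 = 400.12.
Required input speed = output speed × R = 99.1 × 400.12 = 39652 RPM.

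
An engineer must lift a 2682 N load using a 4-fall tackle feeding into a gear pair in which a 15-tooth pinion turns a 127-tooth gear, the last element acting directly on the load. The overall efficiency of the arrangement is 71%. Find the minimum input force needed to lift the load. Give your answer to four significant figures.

111.5 N

Block-and-tackle MA = number of supporting rope parts = 4.
Gear pair MA = 127/15 = 8.4667.
Combined ideal MA = 4 × 8.4667 = 33.867.
Actual MA = 33.867 × 0.71 = 24.045.
Effort = load / actual MA = 2682 / 24.045 = 111.54 N.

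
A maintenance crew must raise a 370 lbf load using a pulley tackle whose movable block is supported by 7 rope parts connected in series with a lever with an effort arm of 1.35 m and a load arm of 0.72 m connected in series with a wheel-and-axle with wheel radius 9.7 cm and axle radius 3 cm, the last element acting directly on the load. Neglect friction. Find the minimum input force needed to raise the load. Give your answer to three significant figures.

Block-and-tackle MA = number of supporting rope parts = 7.
Lever MA = effort arm / load arm = 1.35/0.72 = 1.875.
Wheel-and-axle MA = R/r = 9.7/3 = 3.2333.
Combined ideal MA = 7 × 1.875 × 3.2333 = 42.438.
Effort = load / MA = 370 / 42.438 = 8.7187 lbf.

8.72 lbf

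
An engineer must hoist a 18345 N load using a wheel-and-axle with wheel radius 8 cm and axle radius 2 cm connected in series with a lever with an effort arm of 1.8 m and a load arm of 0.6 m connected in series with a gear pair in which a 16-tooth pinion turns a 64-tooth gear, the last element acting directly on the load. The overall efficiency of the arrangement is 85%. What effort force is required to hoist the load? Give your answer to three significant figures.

450 N

Wheel-and-axle MA = R/r = 8/2 = 4.
Lever MA = effort arm / load arm = 1.8/0.6 = 3.
Gear pair MA = 64/16 = 4.
Combined ideal MA = 4 × 3 × 4 = 48.
Actual MA = 48 × 0.85 = 40.8.
Effort = load / actual MA = 18345 / 40.8 = 449.63 N.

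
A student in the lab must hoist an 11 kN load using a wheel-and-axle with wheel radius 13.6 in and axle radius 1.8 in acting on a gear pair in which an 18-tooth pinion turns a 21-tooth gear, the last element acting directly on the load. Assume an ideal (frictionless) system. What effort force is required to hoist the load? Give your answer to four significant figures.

1.248 kN

Wheel-and-axle MA = R/r = 13.6/1.8 = 7.5556.
Gear pair MA = 21/18 = 1.1667.
Combined ideal MA = 7.5556 × 1.1667 = 8.8148.
Effort = load / MA = 11 / 8.8148 = 1.2479 kN.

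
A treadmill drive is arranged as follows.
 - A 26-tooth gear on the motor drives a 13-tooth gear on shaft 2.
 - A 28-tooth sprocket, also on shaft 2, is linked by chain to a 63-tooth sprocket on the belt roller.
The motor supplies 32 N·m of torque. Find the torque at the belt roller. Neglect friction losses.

Gear mesh: ratio = 13/26 = 0.5; torque at shaft 2 = 32 × 0.5 = 16 N·m.
Chain: ratio = 63/28 = 2.25; torque at the belt roller = 16 × 2.25 = 36 N·m.

36 N·m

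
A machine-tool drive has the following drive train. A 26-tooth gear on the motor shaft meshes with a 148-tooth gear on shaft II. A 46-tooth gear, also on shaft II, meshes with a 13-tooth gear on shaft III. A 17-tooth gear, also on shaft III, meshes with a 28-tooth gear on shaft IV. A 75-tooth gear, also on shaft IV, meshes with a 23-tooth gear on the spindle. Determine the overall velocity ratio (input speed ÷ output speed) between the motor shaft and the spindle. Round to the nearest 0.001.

0.813

Each stage contributes driven/driver: gear mesh 148/26 = 5.6923, gear mesh 13/46 = 0.28261, gear mesh 28/17 = 1.6471, gear mesh 23/75 = 0.30667.
Overall: 5.6923 × 0.28261 × 1.6471 × 0.30667 = 0.81255.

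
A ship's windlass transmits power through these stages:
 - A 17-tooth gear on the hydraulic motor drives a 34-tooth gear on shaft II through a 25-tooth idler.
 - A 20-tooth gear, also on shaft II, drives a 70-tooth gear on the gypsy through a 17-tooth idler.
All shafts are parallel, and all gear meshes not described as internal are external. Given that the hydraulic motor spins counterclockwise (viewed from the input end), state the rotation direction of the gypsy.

the hydraulic motor → shaft II: driver → idler → driven is 2 external meshes, 2 reversals → CCW.
shaft II → the gypsy: driver → idler → driven is 2 external meshes, 2 reversals → CCW.
4 reversals in total — an even number — so the gypsy turns the same way as the hydraulic motor.

counterclockwise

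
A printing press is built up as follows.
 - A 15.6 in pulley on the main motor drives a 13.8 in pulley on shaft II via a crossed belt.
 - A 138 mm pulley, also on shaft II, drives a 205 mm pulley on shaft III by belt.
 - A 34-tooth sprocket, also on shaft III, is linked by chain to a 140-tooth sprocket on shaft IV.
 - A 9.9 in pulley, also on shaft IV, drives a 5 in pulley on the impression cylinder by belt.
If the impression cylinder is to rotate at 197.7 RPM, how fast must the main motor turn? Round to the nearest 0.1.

Overall ratio R = 0.88462 × 1.4855 × 4.1176 × 0.50505 = 2.7328.
Required input speed = output speed × R = 197.7 × 2.7328 = 540.28 RPM.

540.3 RPM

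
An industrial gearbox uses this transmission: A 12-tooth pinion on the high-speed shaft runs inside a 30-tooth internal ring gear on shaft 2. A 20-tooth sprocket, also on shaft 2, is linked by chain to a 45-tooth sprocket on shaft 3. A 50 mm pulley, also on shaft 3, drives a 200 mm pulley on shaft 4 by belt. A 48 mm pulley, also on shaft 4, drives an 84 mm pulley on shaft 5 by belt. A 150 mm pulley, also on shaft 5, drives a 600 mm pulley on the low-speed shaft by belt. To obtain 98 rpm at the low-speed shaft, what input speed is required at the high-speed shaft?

15435 rpm

Overall ratio R = 2.5 × 2.25 × 4 × 1.75 × 4 = 157.5.
Required input speed = output speed × R = 98 × 157.5 = 15435 rpm.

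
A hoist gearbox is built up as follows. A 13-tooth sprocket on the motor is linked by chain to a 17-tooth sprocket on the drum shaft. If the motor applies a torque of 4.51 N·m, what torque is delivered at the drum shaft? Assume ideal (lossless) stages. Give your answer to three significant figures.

Chain: ratio = 17/13 = 1.3077; torque at the drum shaft = 4.51 × 1.3077 = 5.8977 N·m.

5.90 N·m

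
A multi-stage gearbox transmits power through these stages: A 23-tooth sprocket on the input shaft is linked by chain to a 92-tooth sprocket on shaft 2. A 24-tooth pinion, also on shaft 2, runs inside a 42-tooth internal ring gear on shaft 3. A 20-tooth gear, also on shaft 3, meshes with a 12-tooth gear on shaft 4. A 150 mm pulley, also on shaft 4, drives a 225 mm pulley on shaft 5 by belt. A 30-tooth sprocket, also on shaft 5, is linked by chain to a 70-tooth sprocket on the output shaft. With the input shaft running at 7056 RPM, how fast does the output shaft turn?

480 RPM

Chain: ratio = 92/23 = 4, so shaft 2 turns at 7056 / 4 = 1764 RPM.
Internal gear: ratio = 42/24 = 1.75, so shaft 3 turns at 1764 / 1.75 = 1008 RPM.
Gear mesh: ratio = 12/20 = 0.6, so shaft 4 turns at 1008 / 0.6 = 1680 RPM.
Belt: ratio = 225/150 = 1.5, so shaft 5 turns at 1680 / 1.5 = 1120 RPM.
Chain: ratio = 70/30 = 2.3333, so the output shaft turns at 1120 / 2.3333 = 480 RPM.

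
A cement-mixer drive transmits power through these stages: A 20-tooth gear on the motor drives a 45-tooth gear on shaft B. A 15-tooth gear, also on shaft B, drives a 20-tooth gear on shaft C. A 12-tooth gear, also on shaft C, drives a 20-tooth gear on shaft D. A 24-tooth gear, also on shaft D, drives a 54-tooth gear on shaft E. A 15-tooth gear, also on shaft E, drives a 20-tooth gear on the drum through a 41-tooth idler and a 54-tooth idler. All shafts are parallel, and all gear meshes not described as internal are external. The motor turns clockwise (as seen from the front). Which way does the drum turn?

the motor → shaft B: external mesh, 1 reversal → CCW.
shaft B → shaft C: external mesh, 1 reversal → CW.
shaft C → shaft D: external mesh, 1 reversal → CCW.
shaft D → shaft E: external mesh, 1 reversal → CW.
shaft E → the drum: driver → idler → idler → driven is 3 external meshes, 3 reversals → CCW.
7 reversals in total — an odd number — so the drum turns opposite to the motor.

counterclockwise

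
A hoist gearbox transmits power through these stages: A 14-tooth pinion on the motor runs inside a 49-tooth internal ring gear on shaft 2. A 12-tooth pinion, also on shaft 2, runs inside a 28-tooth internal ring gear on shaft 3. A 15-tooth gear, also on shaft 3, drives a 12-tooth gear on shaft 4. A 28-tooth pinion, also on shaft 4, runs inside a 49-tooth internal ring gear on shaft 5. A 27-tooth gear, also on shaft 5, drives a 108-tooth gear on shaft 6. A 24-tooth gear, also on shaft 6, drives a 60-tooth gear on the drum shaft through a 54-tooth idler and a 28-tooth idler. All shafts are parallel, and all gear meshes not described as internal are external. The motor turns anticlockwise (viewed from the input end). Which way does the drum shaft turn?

the motor → shaft 2: internal mesh, same direction → CCW.
shaft 2 → shaft 3: internal mesh, same direction → CCW.
shaft 3 → shaft 4: external mesh, 1 reversal → CW.
shaft 4 → shaft 5: internal mesh, same direction → CW.
shaft 5 → shaft 6: external mesh, 1 reversal → CCW.
shaft 6 → the drum shaft: driver → idler → idler → driven is 3 external meshes, 3 reversals → CW.
5 reversals in total — an odd number — so the drum shaft turns opposite to the motor.

clockwise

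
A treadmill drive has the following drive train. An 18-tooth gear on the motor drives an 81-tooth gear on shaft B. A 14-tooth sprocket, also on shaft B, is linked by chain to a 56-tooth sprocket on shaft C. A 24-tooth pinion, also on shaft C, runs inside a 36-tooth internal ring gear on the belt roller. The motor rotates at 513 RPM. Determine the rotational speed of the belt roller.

19 RPM

the motor → shaft B (gear mesh, 81/18): 513 ÷ 4.5 = 114 RPM
shaft B → shaft C (chain, 56/14): 114 ÷ 4 = 28.5 RPM
shaft C → the belt roller (internal gear, 36/24): 28.5 ÷ 1.5 = 19 RPM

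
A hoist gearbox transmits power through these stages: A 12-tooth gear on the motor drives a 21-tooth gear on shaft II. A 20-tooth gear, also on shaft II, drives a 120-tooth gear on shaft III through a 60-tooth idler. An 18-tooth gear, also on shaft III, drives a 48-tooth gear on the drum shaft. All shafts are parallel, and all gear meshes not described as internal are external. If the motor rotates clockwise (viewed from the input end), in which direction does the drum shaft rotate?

clockwise

the motor → shaft II: external mesh, 1 reversal → CCW.
shaft II → shaft III: driver → idler → driven is 2 external meshes, 2 reversals → CCW.
shaft III → the drum shaft: external mesh, 1 reversal → CW.
4 reversals in total — an even number — so the drum shaft turns the same way as the motor.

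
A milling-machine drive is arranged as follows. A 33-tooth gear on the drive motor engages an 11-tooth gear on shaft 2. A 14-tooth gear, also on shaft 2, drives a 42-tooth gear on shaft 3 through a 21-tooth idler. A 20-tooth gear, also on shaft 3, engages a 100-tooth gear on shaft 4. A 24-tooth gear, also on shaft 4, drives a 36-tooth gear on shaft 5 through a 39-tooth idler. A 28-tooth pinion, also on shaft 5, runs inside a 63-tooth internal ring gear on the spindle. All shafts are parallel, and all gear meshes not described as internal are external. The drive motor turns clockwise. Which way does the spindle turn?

the drive motor → shaft 2: external mesh, 1 reversal → CCW.
shaft 2 → shaft 3: driver → idler → driven is 2 external meshes, 2 reversals → CCW.
shaft 3 → shaft 4: external mesh, 1 reversal → CW.
shaft 4 → shaft 5: driver → idler → driven is 2 external meshes, 2 reversals → CW.
shaft 5 → the spindle: internal mesh, same direction → CW.
6 reversals in total — an even number — so the spindle turns the same way as the drive motor.

clockwise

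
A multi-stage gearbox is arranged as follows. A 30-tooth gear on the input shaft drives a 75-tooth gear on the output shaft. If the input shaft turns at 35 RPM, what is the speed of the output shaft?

Gear mesh: ratio = 75/30 = 2.5, so the output shaft turns at 35 / 2.5 = 14 RPM.

14 RPM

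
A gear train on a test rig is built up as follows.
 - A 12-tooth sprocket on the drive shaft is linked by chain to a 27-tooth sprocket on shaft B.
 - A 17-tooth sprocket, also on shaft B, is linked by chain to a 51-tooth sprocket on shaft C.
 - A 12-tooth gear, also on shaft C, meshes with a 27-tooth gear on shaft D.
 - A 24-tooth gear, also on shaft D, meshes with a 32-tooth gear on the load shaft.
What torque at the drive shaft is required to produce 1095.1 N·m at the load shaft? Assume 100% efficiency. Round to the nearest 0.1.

54.1 N·m

Overall ratio R = 2.25 × 3 × 2.25 × 1.3333 = 20.25.
Input torque = output torque / R = 1095.1 / 20.25 = 54.079 N·m.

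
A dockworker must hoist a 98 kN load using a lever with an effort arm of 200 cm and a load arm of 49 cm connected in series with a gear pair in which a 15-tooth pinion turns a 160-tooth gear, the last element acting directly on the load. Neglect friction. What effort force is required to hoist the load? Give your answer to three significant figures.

Lever MA = effort arm / load arm = 200/49 = 4.0816.
Gear pair MA = 160/15 = 10.667.
Combined ideal MA = 4.0816 × 10.667 = 43.537.
Effort = load / MA = 98 / 43.537 = 2.2509 kN.

2.25 kN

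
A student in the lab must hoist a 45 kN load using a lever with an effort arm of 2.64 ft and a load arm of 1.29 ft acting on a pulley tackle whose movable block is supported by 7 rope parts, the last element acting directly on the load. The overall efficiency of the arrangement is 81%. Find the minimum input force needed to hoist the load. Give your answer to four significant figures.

3.878 kN

Lever MA = effort arm / load arm = 2.64/1.29 = 2.0465.
Block-and-tackle MA = number of supporting rope parts = 7.
Combined ideal MA = 2.0465 × 7 = 14.326.
Actual MA = 14.326 × 0.81 = 11.604.
Effort = load / actual MA = 45 / 11.604 = 3.8781 kN.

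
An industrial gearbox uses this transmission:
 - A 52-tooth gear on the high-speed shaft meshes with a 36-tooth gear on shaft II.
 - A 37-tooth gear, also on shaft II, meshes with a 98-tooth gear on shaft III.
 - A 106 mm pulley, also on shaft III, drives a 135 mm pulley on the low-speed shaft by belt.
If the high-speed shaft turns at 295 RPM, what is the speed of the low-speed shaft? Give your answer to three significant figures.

Gear mesh: ratio = 36/52 = 0.69231, so shaft II turns at 295 / 0.69231 = 426.11 RPM.
Gear mesh: ratio = 98/37 = 2.6486, so shaft III turns at 426.11 / 2.6486 = 160.88 RPM.
Belt: ratio = 135/106 = 1.2736, so the low-speed shaft turns at 160.88 / 1.2736 = 126.32 RPM.

126 RPM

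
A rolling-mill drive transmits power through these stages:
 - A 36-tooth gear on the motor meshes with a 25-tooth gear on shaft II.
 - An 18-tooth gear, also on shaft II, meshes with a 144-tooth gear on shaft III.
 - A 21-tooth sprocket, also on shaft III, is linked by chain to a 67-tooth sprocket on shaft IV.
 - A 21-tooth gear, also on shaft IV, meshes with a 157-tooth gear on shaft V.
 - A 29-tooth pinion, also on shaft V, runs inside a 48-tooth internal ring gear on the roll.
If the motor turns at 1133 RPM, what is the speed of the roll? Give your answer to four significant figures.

5.166 RPM

Gear mesh: ratio = 25/36 = 0.69444, so shaft II turns at 1133 / 0.69444 = 1631.5 RPM.
Gear mesh: ratio = 144/18 = 8, so shaft III turns at 1631.5 / 8 = 203.94 RPM.
Chain: ratio = 67/21 = 3.1905, so shaft IV turns at 203.94 / 3.1905 = 63.921 RPM.
Gear mesh: ratio = 157/21 = 7.4762, so shaft V turns at 63.921 / 7.4762 = 8.55 RPM.
Internal gear: ratio = 48/29 = 1.6552, so the roll turns at 8.55 / 1.6552 = 5.1656 RPM.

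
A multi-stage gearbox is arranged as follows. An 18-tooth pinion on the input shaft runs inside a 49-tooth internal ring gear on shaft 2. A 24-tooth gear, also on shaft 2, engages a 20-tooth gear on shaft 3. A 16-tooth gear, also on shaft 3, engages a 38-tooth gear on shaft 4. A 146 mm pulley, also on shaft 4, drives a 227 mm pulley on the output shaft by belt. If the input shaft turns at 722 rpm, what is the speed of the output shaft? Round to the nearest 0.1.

86.2 rpm

Internal gear: ratio = 49/18 = 2.7222, so shaft 2 turns at 722 / 2.7222 = 265.22 rpm.
Gear mesh: ratio = 20/24 = 0.83333, so shaft 3 turns at 265.22 / 0.83333 = 318.27 rpm.
Gear mesh: ratio = 38/16 = 2.375, so shaft 4 turns at 318.27 / 2.375 = 134.01 rpm.
Belt: ratio = 227/146 = 1.5548, so the output shaft turns at 134.01 / 1.5548 = 86.19 rpm.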